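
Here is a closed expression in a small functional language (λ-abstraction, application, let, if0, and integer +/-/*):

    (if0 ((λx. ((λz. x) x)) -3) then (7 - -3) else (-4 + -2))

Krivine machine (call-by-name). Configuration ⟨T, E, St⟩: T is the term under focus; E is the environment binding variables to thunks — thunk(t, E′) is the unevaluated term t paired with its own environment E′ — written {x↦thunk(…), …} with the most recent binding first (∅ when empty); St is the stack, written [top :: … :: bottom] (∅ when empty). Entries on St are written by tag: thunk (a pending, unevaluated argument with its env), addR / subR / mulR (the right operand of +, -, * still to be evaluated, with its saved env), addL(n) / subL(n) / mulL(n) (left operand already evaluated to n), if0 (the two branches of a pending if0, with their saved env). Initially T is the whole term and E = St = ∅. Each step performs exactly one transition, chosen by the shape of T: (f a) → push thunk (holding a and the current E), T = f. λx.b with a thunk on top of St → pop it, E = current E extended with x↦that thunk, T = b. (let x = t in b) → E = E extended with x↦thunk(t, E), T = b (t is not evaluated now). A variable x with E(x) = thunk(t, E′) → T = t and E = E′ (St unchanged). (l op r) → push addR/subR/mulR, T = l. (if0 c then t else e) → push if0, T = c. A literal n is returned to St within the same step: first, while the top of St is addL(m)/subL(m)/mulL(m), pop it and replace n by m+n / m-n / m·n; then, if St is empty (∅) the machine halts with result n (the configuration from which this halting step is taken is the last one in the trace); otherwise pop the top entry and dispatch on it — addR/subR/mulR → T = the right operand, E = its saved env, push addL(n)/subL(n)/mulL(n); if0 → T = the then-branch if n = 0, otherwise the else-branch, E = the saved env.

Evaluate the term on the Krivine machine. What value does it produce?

Answer: -6

Machine steps:
t=0: ⟨T=(if0 ((λx. ((λz. x) x)) -3) then (7 - -3) else (-4 + -2)); E=∅; St=∅⟩
t=1: ⟨T=((λx. ((λz. x) x)) -3); E=∅; St=[if0]⟩
t=2: ⟨T=(λx. ((λz. x) x)); E=∅; St=[thunk :: if0]⟩
t=3: ⟨T=((λz. x) x); E={x↦thunk(-3, ∅)}; St=[if0]⟩
t=4: ⟨T=(λz. x); E={x↦thunk(-3, ∅)}; St=[thunk :: if0]⟩
t=5: ⟨T=x; E={z↦thunk(x, {x↦thunk(-3, ∅)}), x↦thunk(-3, ∅)}; St=[if0]⟩
t=6: ⟨T=-3; E=∅; St=[if0]⟩
t=7: ⟨T=(-4 + -2); E=∅; St=∅⟩
t=8: ⟨T=-4; E=∅; St=[addR]⟩
t=9: ⟨T=-2; E=∅; St=[addL(-4)]⟩
→ final value -6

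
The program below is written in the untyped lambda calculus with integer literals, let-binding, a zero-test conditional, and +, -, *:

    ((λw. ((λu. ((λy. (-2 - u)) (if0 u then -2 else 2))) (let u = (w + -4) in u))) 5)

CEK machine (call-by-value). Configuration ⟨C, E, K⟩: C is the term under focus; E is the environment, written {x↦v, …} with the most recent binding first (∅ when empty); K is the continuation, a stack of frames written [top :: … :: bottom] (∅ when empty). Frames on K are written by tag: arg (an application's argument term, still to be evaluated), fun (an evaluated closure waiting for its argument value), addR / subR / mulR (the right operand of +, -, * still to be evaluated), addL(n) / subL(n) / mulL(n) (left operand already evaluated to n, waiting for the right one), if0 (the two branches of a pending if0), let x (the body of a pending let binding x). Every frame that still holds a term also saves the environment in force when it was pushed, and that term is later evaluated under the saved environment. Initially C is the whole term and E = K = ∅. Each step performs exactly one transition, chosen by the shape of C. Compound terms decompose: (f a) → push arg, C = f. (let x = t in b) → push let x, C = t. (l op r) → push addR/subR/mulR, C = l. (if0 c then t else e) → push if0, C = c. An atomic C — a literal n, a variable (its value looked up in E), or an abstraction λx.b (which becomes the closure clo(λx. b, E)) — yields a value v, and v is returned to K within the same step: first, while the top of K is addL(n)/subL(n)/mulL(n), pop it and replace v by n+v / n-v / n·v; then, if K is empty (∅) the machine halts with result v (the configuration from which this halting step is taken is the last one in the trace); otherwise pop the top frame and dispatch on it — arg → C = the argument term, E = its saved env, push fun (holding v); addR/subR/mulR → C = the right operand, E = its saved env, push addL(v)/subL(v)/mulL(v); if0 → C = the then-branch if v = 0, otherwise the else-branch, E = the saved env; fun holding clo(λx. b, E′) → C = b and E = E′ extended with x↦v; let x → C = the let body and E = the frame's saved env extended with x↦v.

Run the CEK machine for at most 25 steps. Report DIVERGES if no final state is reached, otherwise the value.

t=0: [C=((λw. ((λu. ((λy. (-2 - u)) (if0 u then -2 else 2))) (let u = (w + -4) in u))) 5) | E=∅ | K=∅]
t=1: [C=(λw. ((λu. ((λy. (-2 - u)) (if0 u then -2 else 2))) (let u = (w + -4) in u))) | E=∅ | K=[arg]]
t=2: [C=5 | E=∅ | K=[fun]]
t=3: [C=((λu. ((λy. (-2 - u)) (if0 u then -2 else 2))) (let u = (w + -4) in u)) | E={w↦5} | K=∅]
t=4: [C=(λu. ((λy. (-2 - u)) (if0 u then -2 else 2))) | E={w↦5} | K=[arg]]
t=5: [C=(let u = (w + -4) in u) | E={w↦5} | K=[fun]]
t=6: [C=(w + -4) | E={w↦5} | K=[let u :: fun]]
t=7: [C=w | E={w↦5} | K=[addR :: let u :: fun]]
t=8: [C=-4 | E={w↦5} | K=[addL(5) :: let u :: fun]]
t=9: [C=u | E={u↦1, w↦5} | K=[fun]]
t=10: [C=((λy. (-2 - u)) (if0 u then -2 else 2)) | E={u↦1, w↦5} | K=∅]
t=11: [C=(λy. (-2 - u)) | E={u↦1, w↦5} | K=[arg]]
t=12: [C=(if0 u then -2 else 2) | E={u↦1, w↦5} | K=[fun]]
t=13: [C=u | E={u↦1, w↦5} | K=[if0 :: fun]]
t=14: [C=2 | E={u↦1, w↦5} | K=[fun]]
t=15: [C=(-2 - u) | E={y↦2, u↦1, w↦5} | K=∅]
t=16: [C=-2 | E={y↦2, u↦1, w↦5} | K=[subR]]
t=17: [C=u | E={y↦2, u↦1, w↦5} | K=[subL(-2)]]
→ final value -3

Answer: -3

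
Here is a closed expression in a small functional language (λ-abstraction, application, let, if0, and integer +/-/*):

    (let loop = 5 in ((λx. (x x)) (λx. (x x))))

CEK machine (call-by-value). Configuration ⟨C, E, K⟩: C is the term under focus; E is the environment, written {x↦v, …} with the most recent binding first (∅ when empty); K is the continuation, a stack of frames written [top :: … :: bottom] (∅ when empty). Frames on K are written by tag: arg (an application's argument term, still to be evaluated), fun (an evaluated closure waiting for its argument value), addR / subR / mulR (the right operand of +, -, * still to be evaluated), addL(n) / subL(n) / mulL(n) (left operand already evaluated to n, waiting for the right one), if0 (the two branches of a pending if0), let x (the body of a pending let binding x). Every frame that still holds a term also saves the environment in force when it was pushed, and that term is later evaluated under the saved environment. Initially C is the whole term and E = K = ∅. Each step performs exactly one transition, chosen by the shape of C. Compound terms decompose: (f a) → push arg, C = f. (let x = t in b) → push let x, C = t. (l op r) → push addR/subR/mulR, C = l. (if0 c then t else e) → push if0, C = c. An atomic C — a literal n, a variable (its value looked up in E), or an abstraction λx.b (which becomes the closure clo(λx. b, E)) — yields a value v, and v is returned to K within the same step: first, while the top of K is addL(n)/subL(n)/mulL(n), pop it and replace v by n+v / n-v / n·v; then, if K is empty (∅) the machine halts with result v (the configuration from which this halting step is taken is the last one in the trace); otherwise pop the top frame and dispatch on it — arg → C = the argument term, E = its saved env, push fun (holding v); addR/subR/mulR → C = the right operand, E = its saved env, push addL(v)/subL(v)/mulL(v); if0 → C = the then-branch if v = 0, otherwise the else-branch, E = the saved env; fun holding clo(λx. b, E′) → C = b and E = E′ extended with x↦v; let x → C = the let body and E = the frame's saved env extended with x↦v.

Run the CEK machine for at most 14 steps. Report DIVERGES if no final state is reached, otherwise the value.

Answer: DIVERGES (no final state within 14 steps)

Execution trace:
t=0: [C=(let loop = 5 in ((λx. (x x)) (λx. (x x)))) | E=∅ | K=∅]
t=1: [C=5 | E=∅ | K=[let loop]]
t=2: [C=((λx. (x x)) (λx. (x x))) | E={loop↦5} | K=∅]
t=3: [C=(λx. (x x)) | E={loop↦5} | K=[arg]]
t=4: [C=(λx. (x x)) | E={loop↦5} | K=[fun]]
t=5: [C=(x x) | E={x↦clo(λx. (x x), {loop↦5}), loop↦5} | K=∅]
t=6: [C=x | E={x↦clo(λx. (x x), {loop↦5}), loop↦5} | K=[arg]]
t=7: [C=x | E={x↦clo(λx. (x x), {loop↦5}), loop↦5} | K=[fun]]
… configuration repeats with period 3 (steps 5–7 recur indefinitely) …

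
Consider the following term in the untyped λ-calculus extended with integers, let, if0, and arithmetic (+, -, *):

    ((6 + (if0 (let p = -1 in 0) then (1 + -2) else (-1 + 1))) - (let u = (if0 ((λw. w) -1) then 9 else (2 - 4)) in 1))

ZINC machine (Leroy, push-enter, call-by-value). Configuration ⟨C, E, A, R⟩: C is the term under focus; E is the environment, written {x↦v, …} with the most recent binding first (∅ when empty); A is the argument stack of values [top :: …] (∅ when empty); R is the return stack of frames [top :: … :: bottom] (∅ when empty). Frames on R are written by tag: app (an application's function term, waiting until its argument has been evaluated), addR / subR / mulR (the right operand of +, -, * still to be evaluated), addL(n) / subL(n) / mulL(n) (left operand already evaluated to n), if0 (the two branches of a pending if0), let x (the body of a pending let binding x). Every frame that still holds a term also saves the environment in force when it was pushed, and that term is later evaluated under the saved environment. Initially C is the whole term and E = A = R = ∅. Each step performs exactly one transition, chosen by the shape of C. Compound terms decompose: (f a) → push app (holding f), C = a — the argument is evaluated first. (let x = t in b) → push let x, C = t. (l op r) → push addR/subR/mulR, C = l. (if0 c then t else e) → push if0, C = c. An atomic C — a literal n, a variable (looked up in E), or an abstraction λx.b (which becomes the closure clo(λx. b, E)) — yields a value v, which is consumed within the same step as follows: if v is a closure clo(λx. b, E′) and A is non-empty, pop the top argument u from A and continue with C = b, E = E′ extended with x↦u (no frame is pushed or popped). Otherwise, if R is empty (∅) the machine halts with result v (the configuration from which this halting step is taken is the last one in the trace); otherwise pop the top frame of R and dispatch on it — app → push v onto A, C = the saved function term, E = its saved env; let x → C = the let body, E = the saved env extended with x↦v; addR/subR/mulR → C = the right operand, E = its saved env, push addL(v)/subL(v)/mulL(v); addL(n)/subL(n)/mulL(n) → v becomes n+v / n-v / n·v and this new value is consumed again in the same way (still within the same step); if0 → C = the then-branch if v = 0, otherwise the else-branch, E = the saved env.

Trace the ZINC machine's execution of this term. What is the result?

[0] <C=((6 + (if0 (let p = -1 in 0) then (1 + -2) else (-1 + 1))) - (let u = (if0 ((λw. w) -1) then 9 else (2 - 4)) in 1)), E=∅, A=∅, R=∅>
[1] <C=(6 + (if0 (let p = -1 in 0) then (1 + -2) else (-1 + 1))), E=∅, A=∅, R=[subR]>
[2] <C=6, E=∅, A=∅, R=[addR :: subR]>
[3] <C=(if0 (let p = -1 in 0) then (1 + -2) else (-1 + 1)), E=∅, A=∅, R=[addL(6) :: subR]>
[4] <C=(let p = -1 in 0), E=∅, A=∅, R=[if0 :: addL(6) :: subR]>
[5] <C=-1, E=∅, A=∅, R=[let p :: if0 :: addL(6) :: subR]>
[6] <C=0, E={p↦-1}, A=∅, R=[if0 :: addL(6) :: subR]>
[7] <C=(1 + -2), E=∅, A=∅, R=[addL(6) :: subR]>
[8] <C=1, E=∅, A=∅, R=[addR :: addL(6) :: subR]>
[9] <C=-2, E=∅, A=∅, R=[addL(1) :: addL(6) :: subR]>
[10] <C=(let u = (if0 ((λw. w) -1) then 9 else (2 - 4)) in 1), E=∅, A=∅, R=[subL(5)]>
[11] <C=(if0 ((λw. w) -1) then 9 else (2 - 4)), E=∅, A=∅, R=[let u :: subL(5)]>
[12] <C=((λw. w) -1), E=∅, A=∅, R=[if0 :: let u :: subL(5)]>
[13] <C=-1, E=∅, A=∅, R=[app :: if0 :: let u :: subL(5)]>
[14] <C=(λw. w), E=∅, A=[-1], R=[if0 :: let u :: subL(5)]>
[15] <C=w, E={w↦-1}, A=∅, R=[if0 :: let u :: subL(5)]>
[16] <C=(2 - 4), E=∅, A=∅, R=[let u :: subL(5)]>
[17] <C=2, E=∅, A=∅, R=[subR :: let u :: subL(5)]>
[18] <C=4, E=∅, A=∅, R=[subL(2) :: let u :: subL(5)]>
[19] <C=1, E={u↦-2}, A=∅, R=[subL(5)]>
→ final value 4

Answer: 4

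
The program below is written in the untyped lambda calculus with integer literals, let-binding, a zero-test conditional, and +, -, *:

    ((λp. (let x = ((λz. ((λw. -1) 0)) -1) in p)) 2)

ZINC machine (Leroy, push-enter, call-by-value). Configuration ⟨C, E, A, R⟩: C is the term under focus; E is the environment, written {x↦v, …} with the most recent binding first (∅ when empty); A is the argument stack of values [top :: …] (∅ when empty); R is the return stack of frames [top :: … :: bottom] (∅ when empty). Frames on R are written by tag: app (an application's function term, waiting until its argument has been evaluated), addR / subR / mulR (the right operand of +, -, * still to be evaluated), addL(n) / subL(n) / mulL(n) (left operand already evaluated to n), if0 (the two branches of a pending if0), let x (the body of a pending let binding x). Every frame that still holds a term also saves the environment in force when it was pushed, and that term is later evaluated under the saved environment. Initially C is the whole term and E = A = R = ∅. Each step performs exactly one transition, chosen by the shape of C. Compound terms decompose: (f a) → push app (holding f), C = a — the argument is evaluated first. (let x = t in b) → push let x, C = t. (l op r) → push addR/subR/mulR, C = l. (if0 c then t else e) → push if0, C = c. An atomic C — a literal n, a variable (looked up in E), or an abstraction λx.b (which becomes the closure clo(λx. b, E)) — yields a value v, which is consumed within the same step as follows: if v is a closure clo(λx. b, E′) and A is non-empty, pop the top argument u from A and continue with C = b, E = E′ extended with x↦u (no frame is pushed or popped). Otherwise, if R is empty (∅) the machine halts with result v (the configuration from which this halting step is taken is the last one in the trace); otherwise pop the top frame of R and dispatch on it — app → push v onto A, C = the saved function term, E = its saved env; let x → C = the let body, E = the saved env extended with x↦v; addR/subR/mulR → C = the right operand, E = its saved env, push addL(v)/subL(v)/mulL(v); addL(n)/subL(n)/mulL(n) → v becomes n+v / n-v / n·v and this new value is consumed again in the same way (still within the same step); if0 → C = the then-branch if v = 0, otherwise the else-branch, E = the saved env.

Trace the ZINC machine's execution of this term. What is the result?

[0] [C=((λp. (let x = ((λz. ((λw. -1) 0)) -1) in p)) 2) | E=∅ | A=∅ | R=∅]
[1] [C=2 | E=∅ | A=∅ | R=[app]]
[2] [C=(λp. (let x = ((λz. ((λw. -1) 0)) -1) in p)) | E=∅ | A=[2] | R=∅]
[3] [C=(let x = ((λz. ((λw. -1) 0)) -1) in p) | E={p↦2} | A=∅ | R=∅]
[4] [C=((λz. ((λw. -1) 0)) -1) | E={p↦2} | A=∅ | R=[let x]]
[5] [C=-1 | E={p↦2} | A=∅ | R=[app :: let x]]
[6] [C=(λz. ((λw. -1) 0)) | E={p↦2} | A=[-1] | R=[let x]]
[7] [C=((λw. -1) 0) | E={z↦-1, p↦2} | A=∅ | R=[let x]]
[8] [C=0 | E={z↦-1, p↦2} | A=∅ | R=[app :: let x]]
[9] [C=(λw. -1) | E={z↦-1, p↦2} | A=[0] | R=[let x]]
[10] [C=-1 | E={w↦0, z↦-1, p↦2} | A=∅ | R=[let x]]
[11] [C=p | E={x↦-1, p↦2} | A=∅ | R=∅]
→ final value 2

Answer: 2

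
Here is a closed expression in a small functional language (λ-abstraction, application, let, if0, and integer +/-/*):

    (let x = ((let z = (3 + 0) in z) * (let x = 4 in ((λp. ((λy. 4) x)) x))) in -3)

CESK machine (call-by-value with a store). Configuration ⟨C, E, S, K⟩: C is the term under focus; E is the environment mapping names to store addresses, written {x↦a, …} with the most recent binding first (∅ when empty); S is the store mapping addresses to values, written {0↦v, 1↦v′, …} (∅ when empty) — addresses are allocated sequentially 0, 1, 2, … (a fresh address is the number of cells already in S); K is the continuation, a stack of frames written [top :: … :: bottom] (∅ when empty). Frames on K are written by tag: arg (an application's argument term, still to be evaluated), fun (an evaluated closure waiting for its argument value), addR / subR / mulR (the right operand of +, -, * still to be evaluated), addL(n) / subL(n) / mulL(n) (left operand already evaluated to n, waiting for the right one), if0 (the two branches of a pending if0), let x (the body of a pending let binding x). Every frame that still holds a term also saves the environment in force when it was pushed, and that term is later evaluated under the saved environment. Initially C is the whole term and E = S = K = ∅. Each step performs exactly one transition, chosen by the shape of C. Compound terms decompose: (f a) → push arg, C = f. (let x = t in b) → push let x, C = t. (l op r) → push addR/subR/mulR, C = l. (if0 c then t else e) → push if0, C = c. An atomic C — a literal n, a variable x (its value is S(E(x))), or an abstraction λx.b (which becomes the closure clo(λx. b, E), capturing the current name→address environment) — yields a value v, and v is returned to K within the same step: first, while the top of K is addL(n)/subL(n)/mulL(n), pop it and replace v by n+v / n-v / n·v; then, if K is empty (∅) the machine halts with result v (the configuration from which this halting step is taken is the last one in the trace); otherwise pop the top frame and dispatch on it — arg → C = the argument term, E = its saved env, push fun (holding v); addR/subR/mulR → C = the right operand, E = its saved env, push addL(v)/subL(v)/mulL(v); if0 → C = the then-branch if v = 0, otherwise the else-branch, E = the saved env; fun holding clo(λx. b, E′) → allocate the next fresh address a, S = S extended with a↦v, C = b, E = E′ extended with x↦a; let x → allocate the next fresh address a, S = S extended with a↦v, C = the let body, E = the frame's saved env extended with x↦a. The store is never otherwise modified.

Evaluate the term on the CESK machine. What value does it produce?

Answer: -3

Execution trace:
step 0: [C=(let x = ((let z = (3 + 0) in z) * (let x = 4 in ((λp. ((λy. 4) x)) x))) in -3) | E=∅ | S=∅ | K=∅]
step 1: [C=((let z = (3 + 0) in z) * (let x = 4 in ((λp. ((λy. 4) x)) x))) | E=∅ | S=∅ | K=[let x]]
step 2: [C=(let z = (3 + 0) in z) | E=∅ | S=∅ | K=[mulR :: let x]]
step 3: [C=(3 + 0) | E=∅ | S=∅ | K=[let z :: mulR :: let x]]
step 4: [C=3 | E=∅ | S=∅ | K=[addR :: let z :: mulR :: let x]]
step 5: [C=0 | E=∅ | S=∅ | K=[addL(3) :: let z :: mulR :: let x]]
step 6: [C=z | E={z↦0} | S={0↦3} | K=[mulR :: let x]]
step 7: [C=(let x = 4 in ((λp. ((λy. 4) x)) x)) | E=∅ | S={0↦3} | K=[mulL(3) :: let x]]
step 8: [C=4 | E=∅ | S={0↦3} | K=[let x :: mulL(3) :: let x]]
step 9: [C=((λp. ((λy. 4) x)) x) | E={x↦1} | S={0↦3, 1↦4} | K=[mulL(3) :: let x]]
step 10: [C=(λp. ((λy. 4) x)) | E={x↦1} | S={0↦3, 1↦4} | K=[arg :: mulL(3) :: let x]]
step 11: [C=x | E={x↦1} | S={0↦3, 1↦4} | K=[fun :: mulL(3) :: let x]]
step 12: [C=((λy. 4) x) | E={p↦2, x↦1} | S={0↦3, 1↦4, 2↦4} | K=[mulL(3) :: let x]]
step 13: [C=(λy. 4) | E={p↦2, x↦1} | S={0↦3, 1↦4, 2↦4} | K=[arg :: mulL(3) :: let x]]
step 14: [C=x | E={p↦2, x↦1} | S={0↦3, 1↦4, 2↦4} | K=[fun :: mulL(3) :: let x]]
step 15: [C=4 | E={y↦3, p↦2, x↦1} | S={0↦3, 1↦4, 2↦4, 3↦4} | K=[mulL(3) :: let x]]
step 16: [C=-3 | E={x↦4} | S={0↦3, 1↦4, 2↦4, 3↦4, 4↦12} | K=∅]
→ final value -3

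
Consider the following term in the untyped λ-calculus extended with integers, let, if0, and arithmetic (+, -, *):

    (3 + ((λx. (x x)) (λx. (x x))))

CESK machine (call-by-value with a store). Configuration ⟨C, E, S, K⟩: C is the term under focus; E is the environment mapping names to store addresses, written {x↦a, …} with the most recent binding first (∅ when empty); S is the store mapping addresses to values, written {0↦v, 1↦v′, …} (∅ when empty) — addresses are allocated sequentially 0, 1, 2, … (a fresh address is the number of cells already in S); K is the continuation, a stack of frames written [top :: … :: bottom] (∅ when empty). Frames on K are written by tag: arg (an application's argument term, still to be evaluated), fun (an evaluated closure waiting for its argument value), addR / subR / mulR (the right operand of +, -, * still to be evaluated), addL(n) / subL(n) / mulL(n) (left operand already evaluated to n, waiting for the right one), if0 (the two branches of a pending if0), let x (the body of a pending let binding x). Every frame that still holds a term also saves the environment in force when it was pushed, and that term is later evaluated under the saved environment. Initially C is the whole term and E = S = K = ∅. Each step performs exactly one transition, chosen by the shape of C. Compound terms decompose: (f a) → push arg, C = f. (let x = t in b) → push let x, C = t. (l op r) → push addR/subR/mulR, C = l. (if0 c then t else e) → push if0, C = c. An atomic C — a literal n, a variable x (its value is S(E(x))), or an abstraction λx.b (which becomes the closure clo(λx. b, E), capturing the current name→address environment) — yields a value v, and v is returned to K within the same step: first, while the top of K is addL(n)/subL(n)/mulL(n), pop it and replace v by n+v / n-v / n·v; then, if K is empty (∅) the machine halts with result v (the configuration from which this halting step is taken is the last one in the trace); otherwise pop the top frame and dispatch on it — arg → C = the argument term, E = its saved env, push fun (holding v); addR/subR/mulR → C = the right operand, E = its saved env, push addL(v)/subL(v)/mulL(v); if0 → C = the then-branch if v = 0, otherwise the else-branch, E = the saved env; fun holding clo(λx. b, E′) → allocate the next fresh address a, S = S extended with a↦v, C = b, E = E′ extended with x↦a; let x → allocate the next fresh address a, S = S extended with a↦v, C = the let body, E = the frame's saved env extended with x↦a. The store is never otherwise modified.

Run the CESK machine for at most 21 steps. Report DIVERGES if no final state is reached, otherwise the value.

Answer: DIVERGES (no final state within 21 steps)

Derivation:
[0] [C=(3 + ((λx. (x x)) (λx. (x x)))) | E=∅ | S=∅ | K=∅]
[1] [C=3 | E=∅ | S=∅ | K=[addR]]
[2] [C=((λx. (x x)) (λx. (x x))) | E=∅ | S=∅ | K=[addL(3)]]
[3] [C=(λx. (x x)) | E=∅ | S=∅ | K=[arg :: addL(3)]]
[4] [C=(λx. (x x)) | E=∅ | S=∅ | K=[fun :: addL(3)]]
[5] [C=(x x) | E={x↦0} | S={0↦clo(λx. (x x), ∅)} | K=[addL(3)]]
[6] [C=x | E={x↦0} | S={0↦clo(λx. (x x), ∅)} | K=[arg :: addL(3)]]
[7] [C=x | E={x↦0} | S={0↦clo(λx. (x x), ∅)} | K=[fun :: addL(3)]]
[8] [C=(x x) | E={x↦1} | S={0↦clo(λx. (x x), ∅), 1↦clo(λx. (x x), ∅)} | K=[addL(3)]]
[9] [C=x | E={x↦1} | S={0↦clo(λx. (x x), ∅), 1↦clo(λx. (x x), ∅)} | K=[arg :: addL(3)]]
[10] [C=x | E={x↦1} | S={0↦clo(λx. (x x), ∅), 1↦clo(λx. (x x), ∅)} | K=[fun :: addL(3)]]
[11] [C=(x x) | E={x↦2} | S={0↦clo(λx. (x x), ∅), 1↦clo(λx. (x x), ∅), 2↦clo(λx. (x x), ∅)} | K=[addL(3)]]
[12] [C=x | E={x↦2} | S={0↦clo(λx. (x x), ∅), 1↦clo(λx. (x x), ∅), 2↦clo(λx. (x x), ∅)} | K=[arg :: addL(3)]]
[13] [C=x | E={x↦2} | S={0↦clo(λx. (x x), ∅), 1↦clo(λx. (x x), ∅), 2↦clo(λx. (x x), ∅)} | K=[fun :: addL(3)]]
[14] [C=(x x) | E={x↦3} | S={0↦clo(λx. (x x), ∅), 1↦clo(λx. (x x), ∅), 2↦clo(λx. (x x), ∅), 3↦clo(λx. (x x), ∅)} | K=[addL(3)]]
[15] [C=x | E={x↦3} | S={0↦clo(λx. (x x), ∅), 1↦clo(λx. (x x), ∅), 2↦clo(λx. (x x), ∅), 3↦clo(λx. (x x), ∅)} | K=[arg :: addL(3)]]
[16] [C=x | E={x↦3} | S={0↦clo(λx. (x x), ∅), 1↦clo(λx. (x x), ∅), 2↦clo(λx. (x x), ∅), 3↦clo(λx. (x x), ∅)} | K=[fun :: addL(3)]]
[17] [C=(x x) | E={x↦4} | S={0↦clo(λx. (x x), ∅), 1↦clo(λx. (x x), ∅), 2↦clo(λx. (x x), ∅), 3↦clo(λx. (x x), ∅), 4↦clo(λx. (x x), ∅)} | K=[addL(3)]]
[18] [C=x | E={x↦4} | S={0↦clo(λx. (x x), ∅), 1↦clo(λx. (x x), ∅), 2↦clo(λx. (x x), ∅), 3↦clo(λx. (x x), ∅), 4↦clo(λx. (x x), ∅)} | K=[arg :: addL(3)]]
[19] [C=x | E={x↦4} | S={0↦clo(λx. (x x), ∅), 1↦clo(λx. (x x), ∅), 2↦clo(λx. (x x), ∅), 3↦clo(λx. (x x), ∅), 4↦clo(λx. (x x), ∅)} | K=[fun :: addL(3)]]
[20] [C=(x x) | E={x↦5} | S={0↦clo(λx. (x x), ∅), 1↦clo(λx. (x x), ∅), 2↦clo(λx. (x x), ∅), 3↦clo(λx. (x x), ∅), 4↦clo(λx. (x x), ∅), 5↦clo(λx. (x x), ∅)} | K=[addL(3)]]
[21] [C=x | E={x↦5} | S={0↦clo(λx. (x x), ∅), 1↦clo(λx. (x x), ∅), 2↦clo(λx. (x x), ∅), 3↦clo(λx. (x x), ∅), 4↦clo(λx. (x x), ∅), 5↦clo(λx. (x x), ∅)} | K=[arg :: addL(3)]]
→ 21 transitions taken and the configuration is still not final: no result within 21 steps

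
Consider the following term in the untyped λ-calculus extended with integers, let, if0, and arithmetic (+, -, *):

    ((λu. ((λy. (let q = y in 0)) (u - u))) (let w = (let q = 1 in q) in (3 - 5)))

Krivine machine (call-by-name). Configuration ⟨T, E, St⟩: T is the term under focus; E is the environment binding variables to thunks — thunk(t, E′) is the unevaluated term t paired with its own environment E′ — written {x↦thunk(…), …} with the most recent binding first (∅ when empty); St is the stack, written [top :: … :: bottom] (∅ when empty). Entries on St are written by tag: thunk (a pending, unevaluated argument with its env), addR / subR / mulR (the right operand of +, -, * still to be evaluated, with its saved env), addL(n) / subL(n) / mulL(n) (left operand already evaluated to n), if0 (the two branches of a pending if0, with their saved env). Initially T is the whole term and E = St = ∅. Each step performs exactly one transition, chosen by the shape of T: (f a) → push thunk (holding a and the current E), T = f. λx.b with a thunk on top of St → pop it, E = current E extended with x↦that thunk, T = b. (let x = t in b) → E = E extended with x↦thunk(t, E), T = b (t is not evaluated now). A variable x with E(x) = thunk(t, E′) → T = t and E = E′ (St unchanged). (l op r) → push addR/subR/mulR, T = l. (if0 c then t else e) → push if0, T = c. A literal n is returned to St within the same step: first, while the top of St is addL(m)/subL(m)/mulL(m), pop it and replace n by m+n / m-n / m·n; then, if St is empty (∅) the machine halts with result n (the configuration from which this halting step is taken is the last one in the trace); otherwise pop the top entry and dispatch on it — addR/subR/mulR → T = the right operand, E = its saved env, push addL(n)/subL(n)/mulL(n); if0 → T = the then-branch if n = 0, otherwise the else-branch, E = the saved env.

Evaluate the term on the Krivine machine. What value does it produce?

0. <T=((λu. ((λy. (let q = y in 0)) (u - u))) (let w = (let q = 1 in q) in (3 - 5))), E=∅, St=∅>
1. <T=(λu. ((λy. (let q = y in 0)) (u - u))), E=∅, St=[thunk]>
2. <T=((λy. (let q = y in 0)) (u - u)), E={u↦thunk((let w = (let q = 1 in q) in (3 - 5)), ∅)}, St=∅>
3. <T=(λy. (let q = y in 0)), E={u↦thunk((let w = (let q = 1 in q) in (3 - 5)), ∅)}, St=[thunk]>
4. <T=(let q = y in 0), E={y↦thunk((u - u), {u↦thunk((let w = (let q = 1 in q) in (3 - 5)), ∅)}), u↦thunk((let w = (let q = 1 in q) in (3 - 5)), ∅)}, St=∅>
5. <T=0, E={q↦thunk(y, {y↦thunk((u - u), {u↦thunk((let w = (let q = 1 in q) in (3 - 5)), ∅)}), u↦thunk((let w = (let q = 1 in q) in (3 - 5)), ∅)}), y↦thunk((u - u), {u↦thunk((let w = (let q = 1 in q) in (3 - 5)), ∅)}), u↦thunk((let w = (let q = 1 in q) in (3 - 5)), ∅)}, St=∅>
→ final value 0

Answer: 0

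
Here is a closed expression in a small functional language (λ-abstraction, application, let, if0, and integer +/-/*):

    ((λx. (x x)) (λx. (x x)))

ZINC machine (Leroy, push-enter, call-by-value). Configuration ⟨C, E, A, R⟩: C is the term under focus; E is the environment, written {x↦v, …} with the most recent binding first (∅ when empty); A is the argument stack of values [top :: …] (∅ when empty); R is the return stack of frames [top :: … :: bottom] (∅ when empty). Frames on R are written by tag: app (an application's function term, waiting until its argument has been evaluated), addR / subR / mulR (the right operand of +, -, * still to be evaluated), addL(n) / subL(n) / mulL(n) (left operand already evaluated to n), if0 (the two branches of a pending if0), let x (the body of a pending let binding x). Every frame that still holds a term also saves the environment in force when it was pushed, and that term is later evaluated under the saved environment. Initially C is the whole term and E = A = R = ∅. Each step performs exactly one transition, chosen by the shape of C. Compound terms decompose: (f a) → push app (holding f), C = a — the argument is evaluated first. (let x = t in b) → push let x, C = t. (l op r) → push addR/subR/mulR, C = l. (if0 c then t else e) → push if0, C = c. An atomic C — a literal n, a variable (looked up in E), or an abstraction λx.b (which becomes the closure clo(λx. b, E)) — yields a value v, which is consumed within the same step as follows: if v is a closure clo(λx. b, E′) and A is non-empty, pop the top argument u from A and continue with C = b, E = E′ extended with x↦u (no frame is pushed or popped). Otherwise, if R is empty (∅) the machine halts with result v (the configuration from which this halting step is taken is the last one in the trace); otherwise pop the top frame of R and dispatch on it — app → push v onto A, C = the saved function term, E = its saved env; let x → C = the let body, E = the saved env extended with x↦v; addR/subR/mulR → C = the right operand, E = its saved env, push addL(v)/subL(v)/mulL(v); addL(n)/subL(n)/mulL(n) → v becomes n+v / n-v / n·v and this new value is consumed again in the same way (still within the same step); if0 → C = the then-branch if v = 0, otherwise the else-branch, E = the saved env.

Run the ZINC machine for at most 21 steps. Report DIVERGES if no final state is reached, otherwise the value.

t=0: [C=((λx. (x x)) (λx. (x x))) | E=∅ | A=∅ | R=∅]
t=1: [C=(λx. (x x)) | E=∅ | A=∅ | R=[app]]
t=2: [C=(λx. (x x)) | E=∅ | A=[clo(λx. (x x), ∅)] | R=∅]
t=3: [C=(x x) | E={x↦clo(λx. (x x), ∅)} | A=∅ | R=∅]
t=4: [C=x | E={x↦clo(λx. (x x), ∅)} | A=∅ | R=[app]]
t=5: [C=x | E={x↦clo(λx. (x x), ∅)} | A=[clo(λx. (x x), ∅)] | R=∅]
… configuration repeats with period 3 (steps 3–5 recur indefinitely) …

Answer: DIVERGES (no final state within 21 steps)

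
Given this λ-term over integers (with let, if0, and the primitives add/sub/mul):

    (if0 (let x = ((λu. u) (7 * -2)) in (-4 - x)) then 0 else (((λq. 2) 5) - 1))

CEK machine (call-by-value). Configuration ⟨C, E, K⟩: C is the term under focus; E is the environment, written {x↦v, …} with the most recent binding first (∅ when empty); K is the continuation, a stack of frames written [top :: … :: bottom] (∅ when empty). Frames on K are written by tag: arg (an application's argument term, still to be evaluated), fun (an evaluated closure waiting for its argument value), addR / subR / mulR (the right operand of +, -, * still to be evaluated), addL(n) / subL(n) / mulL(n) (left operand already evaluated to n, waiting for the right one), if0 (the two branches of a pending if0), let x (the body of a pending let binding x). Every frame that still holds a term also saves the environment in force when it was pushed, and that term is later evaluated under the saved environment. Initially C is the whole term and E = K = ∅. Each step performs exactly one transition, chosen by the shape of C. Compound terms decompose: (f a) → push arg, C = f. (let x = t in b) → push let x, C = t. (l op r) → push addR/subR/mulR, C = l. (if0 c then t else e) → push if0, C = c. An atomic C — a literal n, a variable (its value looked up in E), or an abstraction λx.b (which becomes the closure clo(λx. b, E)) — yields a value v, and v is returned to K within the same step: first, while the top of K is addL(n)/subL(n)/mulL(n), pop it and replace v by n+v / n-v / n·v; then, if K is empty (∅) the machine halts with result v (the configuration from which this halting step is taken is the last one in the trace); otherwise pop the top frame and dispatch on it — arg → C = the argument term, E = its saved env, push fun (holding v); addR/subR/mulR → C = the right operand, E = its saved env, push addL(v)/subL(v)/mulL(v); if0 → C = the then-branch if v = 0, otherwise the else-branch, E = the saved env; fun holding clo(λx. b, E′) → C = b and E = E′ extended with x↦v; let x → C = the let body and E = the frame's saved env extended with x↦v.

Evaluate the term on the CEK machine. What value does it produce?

t=0: <C=(if0 (let x = ((λu. u) (7 * -2)) in (-4 - x)) then 0 else (((λq. 2) 5) - 1)), E=∅, K=∅>
t=1: <C=(let x = ((λu. u) (7 * -2)) in (-4 - x)), E=∅, K=[if0]>
t=2: <C=((λu. u) (7 * -2)), E=∅, K=[let x :: if0]>
t=3: <C=(λu. u), E=∅, K=[arg :: let x :: if0]>
t=4: <C=(7 * -2), E=∅, K=[fun :: let x :: if0]>
t=5: <C=7, E=∅, K=[mulR :: fun :: let x :: if0]>
t=6: <C=-2, E=∅, K=[mulL(7) :: fun :: let x :: if0]>
t=7: <C=u, E={u↦-14}, K=[let x :: if0]>
t=8: <C=(-4 - x), E={x↦-14}, K=[if0]>
t=9: <C=-4, E={x↦-14}, K=[subR :: if0]>
t=10: <C=x, E={x↦-14}, K=[subL(-4) :: if0]>
t=11: <C=(((λq. 2) 5) - 1), E=∅, K=∅>
t=12: <C=((λq. 2) 5), E=∅, K=[subR]>
t=13: <C=(λq. 2), E=∅, K=[arg :: subR]>
t=14: <C=5, E=∅, K=[fun :: subR]>
t=15: <C=2, E={q↦5}, K=[subR]>
t=16: <C=1, E=∅, K=[subL(2)]>
→ final value 1

Answer: 1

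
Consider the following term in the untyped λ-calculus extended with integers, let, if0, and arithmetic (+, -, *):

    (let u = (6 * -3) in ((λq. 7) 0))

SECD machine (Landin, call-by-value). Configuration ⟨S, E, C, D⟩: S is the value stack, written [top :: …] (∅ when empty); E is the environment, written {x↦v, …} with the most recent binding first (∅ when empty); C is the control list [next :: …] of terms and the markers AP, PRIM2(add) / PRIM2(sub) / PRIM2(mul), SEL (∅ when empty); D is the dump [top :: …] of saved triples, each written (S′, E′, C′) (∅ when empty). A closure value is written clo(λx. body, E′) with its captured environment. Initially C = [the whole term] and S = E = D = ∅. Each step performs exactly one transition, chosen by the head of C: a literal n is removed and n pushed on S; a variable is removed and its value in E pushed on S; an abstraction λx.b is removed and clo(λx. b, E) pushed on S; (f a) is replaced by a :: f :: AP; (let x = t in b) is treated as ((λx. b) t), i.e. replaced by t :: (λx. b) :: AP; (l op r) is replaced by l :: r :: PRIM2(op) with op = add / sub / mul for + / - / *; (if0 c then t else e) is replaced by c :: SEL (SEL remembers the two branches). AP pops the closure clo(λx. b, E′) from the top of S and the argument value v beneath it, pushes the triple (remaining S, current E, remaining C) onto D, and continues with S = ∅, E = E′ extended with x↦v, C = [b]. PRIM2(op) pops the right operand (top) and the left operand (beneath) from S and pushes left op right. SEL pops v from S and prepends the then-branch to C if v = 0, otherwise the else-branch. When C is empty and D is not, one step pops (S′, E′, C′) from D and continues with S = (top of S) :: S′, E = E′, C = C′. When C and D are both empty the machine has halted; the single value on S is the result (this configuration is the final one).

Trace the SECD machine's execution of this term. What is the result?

Answer: 7

Execution trace:
0. ⟨S=∅; E=∅; C=[(let u = (6 * -3) in ((λq. 7) 0))]; D=∅⟩
1. ⟨S=∅; E=∅; C=[(6 * -3) :: (λu. ((λq. 7) 0)) :: AP]; D=∅⟩
2. ⟨S=∅; E=∅; C=[6 :: -3 :: PRIM2(mul) :: (λu. ((λq. 7) 0)) :: AP]; D=∅⟩
3. ⟨S=[6]; E=∅; C=[-3 :: PRIM2(mul) :: (λu. ((λq. 7) 0)) :: AP]; D=∅⟩
4. ⟨S=[-3 :: 6]; E=∅; C=[PRIM2(mul) :: (λu. ((λq. 7) 0)) :: AP]; D=∅⟩
5. ⟨S=[-18]; E=∅; C=[(λu. ((λq. 7) 0)) :: AP]; D=∅⟩
6. ⟨S=[clo(λu. ((λq. 7) 0), ∅) :: -18]; E=∅; C=[AP]; D=∅⟩
7. ⟨S=∅; E={u↦-18}; C=[((λq. 7) 0)]; D=[(∅, ∅, ∅)]⟩
8. ⟨S=∅; E={u↦-18}; C=[0 :: (λq. 7) :: AP]; D=[(∅, ∅, ∅)]⟩
9. ⟨S=[0]; E={u↦-18}; C=[(λq. 7) :: AP]; D=[(∅, ∅, ∅)]⟩
10. ⟨S=[clo(λq. 7, {u↦-18}) :: 0]; E={u↦-18}; C=[AP]; D=[(∅, ∅, ∅)]⟩
11. ⟨S=∅; E={q↦0, u↦-18}; C=[7]; D=[(∅, {u↦-18}, ∅) :: (∅, ∅, ∅)]⟩
12. ⟨S=[7]; E={q↦0, u↦-18}; C=∅; D=[(∅, {u↦-18}, ∅) :: (∅, ∅, ∅)]⟩
13. ⟨S=[7]; E={u↦-18}; C=∅; D=[(∅, ∅, ∅)]⟩
14. ⟨S=[7]; E=∅; C=∅; D=∅⟩
→ final value 7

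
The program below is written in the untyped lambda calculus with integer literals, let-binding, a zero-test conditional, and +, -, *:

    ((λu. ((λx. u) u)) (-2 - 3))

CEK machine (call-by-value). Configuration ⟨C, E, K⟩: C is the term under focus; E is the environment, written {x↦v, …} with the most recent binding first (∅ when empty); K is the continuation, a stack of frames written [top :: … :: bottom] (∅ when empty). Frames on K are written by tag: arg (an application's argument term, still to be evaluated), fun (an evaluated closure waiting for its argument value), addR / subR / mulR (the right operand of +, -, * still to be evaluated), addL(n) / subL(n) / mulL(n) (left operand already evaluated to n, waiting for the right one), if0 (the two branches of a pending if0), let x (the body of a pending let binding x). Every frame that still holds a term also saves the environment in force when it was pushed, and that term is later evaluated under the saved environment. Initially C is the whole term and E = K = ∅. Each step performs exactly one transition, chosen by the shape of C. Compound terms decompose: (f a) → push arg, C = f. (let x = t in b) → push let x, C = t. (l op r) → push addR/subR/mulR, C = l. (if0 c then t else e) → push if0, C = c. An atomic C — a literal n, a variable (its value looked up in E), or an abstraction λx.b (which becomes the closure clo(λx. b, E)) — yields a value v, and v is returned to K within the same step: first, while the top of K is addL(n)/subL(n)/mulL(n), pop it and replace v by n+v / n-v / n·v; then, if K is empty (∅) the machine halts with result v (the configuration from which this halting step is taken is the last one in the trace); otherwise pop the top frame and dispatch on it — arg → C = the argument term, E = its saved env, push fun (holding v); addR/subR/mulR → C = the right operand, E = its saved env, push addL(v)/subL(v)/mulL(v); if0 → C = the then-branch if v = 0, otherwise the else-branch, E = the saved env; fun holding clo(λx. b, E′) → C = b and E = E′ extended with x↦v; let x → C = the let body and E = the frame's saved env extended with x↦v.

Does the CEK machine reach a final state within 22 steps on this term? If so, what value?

Answer: -5

Derivation:
[0] ⟨C=((λu. ((λx. u) u)) (-2 - 3)); E=∅; K=∅⟩
[1] ⟨C=(λu. ((λx. u) u)); E=∅; K=[arg]⟩
[2] ⟨C=(-2 - 3); E=∅; K=[fun]⟩
[3] ⟨C=-2; E=∅; K=[subR :: fun]⟩
[4] ⟨C=3; E=∅; K=[subL(-2) :: fun]⟩
[5] ⟨C=((λx. u) u); E={u↦-5}; K=∅⟩
[6] ⟨C=(λx. u); E={u↦-5}; K=[arg]⟩
[7] ⟨C=u; E={u↦-5}; K=[fun]⟩
[8] ⟨C=u; E={x↦-5, u↦-5}; K=∅⟩
→ final value -5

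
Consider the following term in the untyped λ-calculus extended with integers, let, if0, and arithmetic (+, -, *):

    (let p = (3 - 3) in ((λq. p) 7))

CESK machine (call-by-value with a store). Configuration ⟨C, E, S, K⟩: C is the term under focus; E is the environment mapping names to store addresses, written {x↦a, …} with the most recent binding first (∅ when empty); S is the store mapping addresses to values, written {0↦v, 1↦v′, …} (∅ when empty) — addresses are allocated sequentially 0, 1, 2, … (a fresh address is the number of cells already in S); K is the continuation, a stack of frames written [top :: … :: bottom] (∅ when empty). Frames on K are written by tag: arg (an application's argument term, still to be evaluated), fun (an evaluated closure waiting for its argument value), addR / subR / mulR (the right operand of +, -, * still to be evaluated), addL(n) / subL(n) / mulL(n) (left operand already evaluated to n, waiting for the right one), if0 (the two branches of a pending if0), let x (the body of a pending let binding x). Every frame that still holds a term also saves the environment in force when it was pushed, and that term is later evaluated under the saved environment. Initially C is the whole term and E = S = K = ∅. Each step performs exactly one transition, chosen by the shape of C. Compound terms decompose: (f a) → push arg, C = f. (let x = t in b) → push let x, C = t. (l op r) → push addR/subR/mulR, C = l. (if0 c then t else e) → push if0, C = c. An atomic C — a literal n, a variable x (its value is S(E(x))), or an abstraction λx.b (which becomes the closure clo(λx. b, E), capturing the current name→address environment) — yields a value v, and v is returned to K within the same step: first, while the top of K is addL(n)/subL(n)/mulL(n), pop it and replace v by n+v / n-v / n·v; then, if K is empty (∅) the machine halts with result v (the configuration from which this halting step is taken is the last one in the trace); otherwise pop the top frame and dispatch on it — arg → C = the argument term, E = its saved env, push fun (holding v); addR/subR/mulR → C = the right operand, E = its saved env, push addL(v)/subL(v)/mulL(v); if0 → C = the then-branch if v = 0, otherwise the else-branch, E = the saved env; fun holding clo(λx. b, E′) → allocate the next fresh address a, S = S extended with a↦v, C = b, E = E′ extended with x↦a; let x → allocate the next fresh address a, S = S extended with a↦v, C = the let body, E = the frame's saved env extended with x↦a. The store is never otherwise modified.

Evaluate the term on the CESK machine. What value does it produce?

[0] [C=(let p = (3 - 3) in ((λq. p) 7)) | E=∅ | S=∅ | K=∅]
[1] [C=(3 - 3) | E=∅ | S=∅ | K=[let p]]
[2] [C=3 | E=∅ | S=∅ | K=[subR :: let p]]
[3] [C=3 | E=∅ | S=∅ | K=[subL(3) :: let p]]
[4] [C=((λq. p) 7) | E={p↦0} | S={0↦0} | K=∅]
[5] [C=(λq. p) | E={p↦0} | S={0↦0} | K=[arg]]
[6] [C=7 | E={p↦0} | S={0↦0} | K=[fun]]
[7] [C=p | E={q↦1, p↦0} | S={0↦0, 1↦7} | K=∅]
→ final value 0

Answer: 0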